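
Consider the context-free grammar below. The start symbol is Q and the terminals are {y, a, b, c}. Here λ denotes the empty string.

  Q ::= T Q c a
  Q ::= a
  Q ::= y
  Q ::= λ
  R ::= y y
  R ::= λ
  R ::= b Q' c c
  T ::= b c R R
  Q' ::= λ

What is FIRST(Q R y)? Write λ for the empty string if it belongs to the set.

{a, b, y}

FIRST(R) = {λ, b, y}
FIRST(T) = {b}
FIRST(Q') = {λ}
FIRST(Q) = {λ, a, b, y}  (via T Q c a)
FIRST(Q R y): take FIRST of each symbol in turn, carrying on past any symbol whose FIRST contains λ; result {a, b, y}.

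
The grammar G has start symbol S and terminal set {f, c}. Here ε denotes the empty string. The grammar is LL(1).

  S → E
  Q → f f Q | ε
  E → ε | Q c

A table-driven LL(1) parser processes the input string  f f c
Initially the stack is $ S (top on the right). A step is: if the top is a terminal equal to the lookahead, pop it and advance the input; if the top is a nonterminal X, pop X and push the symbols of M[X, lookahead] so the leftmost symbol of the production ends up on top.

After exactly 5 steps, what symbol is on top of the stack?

Q

step 1: stack=$ S  input=f f c $  — expand S → E
step 2: stack=$ E  input=f f c $  — expand E → Q c
step 3: stack=$ c Q  input=f f c $  — expand Q → f f Q
step 4: stack=$ c Q f f  input=f f c $  — match f
step 5: stack=$ c Q f  input=f c $  — match f
Stack after step 5: $ c Q (top = Q).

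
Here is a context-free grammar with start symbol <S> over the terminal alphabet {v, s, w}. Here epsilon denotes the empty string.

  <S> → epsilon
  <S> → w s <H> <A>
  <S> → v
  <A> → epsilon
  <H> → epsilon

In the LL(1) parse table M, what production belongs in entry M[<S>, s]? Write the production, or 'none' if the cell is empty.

FIRST(<S>) = {epsilon, v, w}
FIRST(<A>) = {epsilon}
FIRST(<H>) = {epsilon}
FOLLOW(<S>) includes $ since <S> is the start symbol.
FOLLOW(<S>): <S> appears on no right-hand side. Thus FOLLOW(<S>) = {$}.
For <S> → epsilon: FIRST(epsilon) = {epsilon}, so it goes in M[<S>, t] for t ∈ {}; since epsilon ∈ FIRST, also for every t ∈ FOLLOW(<S>) = {$}.
For <S> → w s <H> <A>: FIRST(w s <H> <A>) = {w}, so it goes in M[<S>, t] for t ∈ {w}.
For <S> → v: FIRST(v) = {v}, so it goes in M[<S>, t] for t ∈ {v}.
None of these place a production in M[<S>, s].

none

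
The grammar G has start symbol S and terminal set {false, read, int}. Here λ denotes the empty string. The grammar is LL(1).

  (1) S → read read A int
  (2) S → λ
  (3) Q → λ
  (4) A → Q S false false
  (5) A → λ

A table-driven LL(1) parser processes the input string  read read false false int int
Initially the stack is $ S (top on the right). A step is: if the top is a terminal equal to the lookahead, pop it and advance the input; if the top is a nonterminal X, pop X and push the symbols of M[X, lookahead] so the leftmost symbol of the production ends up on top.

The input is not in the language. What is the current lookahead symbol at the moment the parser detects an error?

      Stack                  Input                            Action
   1  $ S                    read read false false int int $  expand S → read read A int
   2  $ int A read read      read read false false int int $  match read
   3  $ int A read           read false false int int $       match read
   4  $ int A                false false int int $            expand A → Q S false false
   5  $ int false false S Q  false false int int $            expand Q → λ
   6  $ int false false S    false false int int $            expand S → λ
   7  $ int false false      false false int int $            match false
   8  $ int false            false int int $                  match false
   9  $ int                  int int $                        match int
  10  $                      int $                            error: stack empty but input remains

int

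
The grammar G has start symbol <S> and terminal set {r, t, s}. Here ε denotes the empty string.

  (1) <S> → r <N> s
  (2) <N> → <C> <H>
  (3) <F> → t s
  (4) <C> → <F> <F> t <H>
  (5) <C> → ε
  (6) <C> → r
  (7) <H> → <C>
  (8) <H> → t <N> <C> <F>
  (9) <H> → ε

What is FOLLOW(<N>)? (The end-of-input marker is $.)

{r, s, t}

FIRST(<S>) = {r}
FIRST(<F>) = {t}
FIRST(<C>) = {ε, r, t}  (via <F> <F> t <H>)
FIRST(<H>) = {ε, r, t}  (via <C>)
FIRST(<N>) = {ε, r, t}  (via <C> <H>)
FOLLOW(<S>) includes $ since <S> is the start symbol.
FOLLOW(<S>): <S> appears on no right-hand side. Thus FOLLOW(<S>) = {$}.
FOLLOW(<N>): in <S>→r <N> s, <N> is followed by s with FIRST {s}; in <H>→t <N> <C> <F>, <N> is followed by <C> <F> with FIRST {r, t}. Thus FOLLOW(<N>) = {r, s, t}.
FOLLOW(<F>): in <C>→<F> <F> t <H> (occurrence 1), <F> is followed by <F> t <H> with FIRST {t}; in <C>→<F> <F> t <H> (occurrence 2), <F> is followed by t <H> with FIRST {t}; in <H>→t <N> <C> <F>, the suffix after <F> is empty, so FOLLOW(<F>) ⊇ FOLLOW(<H>) = {r, s, t}. Thus FOLLOW(<F>) = {r, s, t}.
FOLLOW(<C>): in <N>→<C> <H>, <C> is followed by <H> with FIRST {ε, r, t}; in <N>→<C> <H>, the suffix after <C> is nullable, so FOLLOW(<C>) ⊇ FOLLOW(<N>) = {r, s, t}; in <H>→<C>, the suffix after <C> is empty, so FOLLOW(<C>) ⊇ FOLLOW(<H>) = {r, s, t}; in <H>→t <N> <C> <F>, <C> is followed by <F> with FIRST {t}. Thus FOLLOW(<C>) = {r, s, t}.
FOLLOW(<H>): in <N>→<C> <H>, the suffix after <H> is empty, so FOLLOW(<H>) ⊇ FOLLOW(<N>) = {r, s, t}; in <C>→<F> <F> t <H>, the suffix after <H> is empty, so FOLLOW(<H>) ⊇ FOLLOW(<C>) = {r, s, t}. Thus FOLLOW(<H>) = {r, s, t}.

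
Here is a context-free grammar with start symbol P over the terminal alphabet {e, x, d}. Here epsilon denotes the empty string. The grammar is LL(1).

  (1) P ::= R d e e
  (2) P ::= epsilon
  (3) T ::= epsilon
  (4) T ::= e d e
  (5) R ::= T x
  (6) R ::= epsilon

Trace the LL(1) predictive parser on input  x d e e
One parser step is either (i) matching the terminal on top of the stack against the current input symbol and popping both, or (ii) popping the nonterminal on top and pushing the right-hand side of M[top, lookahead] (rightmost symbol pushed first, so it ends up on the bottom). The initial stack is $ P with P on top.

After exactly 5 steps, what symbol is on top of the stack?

e

     Stack        Input      Action
  1  $ P          x d e e $  expand P ::= R d e e
  2  $ e e d R    x d e e $  expand R ::= T x
  3  $ e e d x T  x d e e $  expand T ::= epsilon
  4  $ e e d x    x d e e $  match x
  5  $ e e d      d e e $    match d
Stack after step 5: $ e e (top = e).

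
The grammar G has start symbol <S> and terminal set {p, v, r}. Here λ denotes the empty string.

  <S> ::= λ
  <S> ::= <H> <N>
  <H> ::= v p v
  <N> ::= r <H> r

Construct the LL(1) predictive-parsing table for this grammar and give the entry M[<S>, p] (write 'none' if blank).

none

FIRST(<H>) = {v}
FIRST(<N>) = {r}
FIRST(<S>) = {λ, v}  (via <H> <N>)
FOLLOW(<S>) includes $ since <S> is the start symbol.
FOLLOW(<S>): <S> appears on no right-hand side. Thus FOLLOW(<S>) = {$}.
For <S> ::= λ: FIRST(λ) = {λ}, so it goes in M[<S>, t] for t ∈ {}; since λ ∈ FIRST, also for every t ∈ FOLLOW(<S>) = {$}.
For <S> ::= <H> <N>: FIRST(<H> <N>) = {v}, so it goes in M[<S>, t] for t ∈ {v}.
None of these place a production in M[<S>, p].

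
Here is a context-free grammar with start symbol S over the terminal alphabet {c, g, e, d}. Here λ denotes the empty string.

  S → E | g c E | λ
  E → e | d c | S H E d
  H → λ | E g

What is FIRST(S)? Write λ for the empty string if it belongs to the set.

FIRST(S): from S→E we get {d, e, g}; from S→g c E we get {g}; from S→λ we get {λ}. So FIRST(S) = {λ, d, e, g}.
FIRST(E): from E→e we get {e}; from E→d c we get {d}; from E→S H E d we get {d, e, g}. So FIRST(E) = {d, e, g}.
FIRST(H): from H→λ we get {λ}; from H→E g we get {d, e, g}. So FIRST(H) = {λ, d, e, g}.

{λ, d, e, g}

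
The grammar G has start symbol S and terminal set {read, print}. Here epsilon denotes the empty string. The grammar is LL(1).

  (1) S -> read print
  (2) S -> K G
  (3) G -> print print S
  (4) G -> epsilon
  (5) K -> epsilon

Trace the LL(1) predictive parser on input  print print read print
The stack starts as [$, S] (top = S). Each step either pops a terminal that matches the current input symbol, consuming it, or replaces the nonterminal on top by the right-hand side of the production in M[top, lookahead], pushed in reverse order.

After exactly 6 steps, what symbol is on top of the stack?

step 1: stack=$ S  input=print print read print $  — expand S -> K G
step 2: stack=$ G K  input=print print read print $  — expand K -> epsilon
step 3: stack=$ G  input=print print read print $  — expand G -> print print S
step 4: stack=$ S print print  input=print print read print $  — match print
step 5: stack=$ S print  input=print read print $  — match print
step 6: stack=$ S  input=read print $  — expand S -> read print
Stack after step 6: $ print read (top = read).

read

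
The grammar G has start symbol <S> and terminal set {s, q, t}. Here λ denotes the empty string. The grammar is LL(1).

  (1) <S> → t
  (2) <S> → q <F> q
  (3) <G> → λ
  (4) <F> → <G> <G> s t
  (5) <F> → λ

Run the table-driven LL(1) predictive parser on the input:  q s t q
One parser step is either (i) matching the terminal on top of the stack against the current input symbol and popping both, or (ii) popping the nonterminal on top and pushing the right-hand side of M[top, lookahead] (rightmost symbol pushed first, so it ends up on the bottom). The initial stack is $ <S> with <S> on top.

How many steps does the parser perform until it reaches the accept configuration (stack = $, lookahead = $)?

     Stack            Input      Action
  1  $ <S>            q s t q $  expand <S> → q <F> q
  2  $ q <F> q        q s t q $  match q
  3  $ q <F>          s t q $    expand <F> → <G> <G> s t
  4  $ q t s <G> <G>  s t q $    expand <G> → λ
  5  $ q t s <G>      s t q $    expand <G> → λ
  6  $ q t s          s t q $    match s
  7  $ q t            t q $      match t
  8  $ q              q $        match q
Accept reached after 8 steps.

8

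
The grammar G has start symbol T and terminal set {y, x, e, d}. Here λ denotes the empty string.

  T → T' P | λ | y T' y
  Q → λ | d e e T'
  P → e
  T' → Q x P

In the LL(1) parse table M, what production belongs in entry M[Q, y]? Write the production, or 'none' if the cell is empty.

none

FIRST(Q): from Q→λ we get {λ}; from Q→d e e T' we get {d}. So FIRST(Q) = {λ, d}.
FIRST(P): from P→e we get {e}. So FIRST(P) = {e}.
FIRST(T'): from T'→Q x P we get {d, x}. So FIRST(T') = {d, x}.
FIRST(T): from T→T' P we get {d, x}; from T→λ we get {λ}; from T→y T' y we get {y}. So FIRST(T) = {λ, d, x, y}.
FOLLOW(T) includes $ since T is the start symbol.
FOLLOW(Q): in T'→Q x P, Q is followed by x P with FIRST {x}. Thus FOLLOW(Q) = {x}.
For Q → λ: FIRST(λ) = {λ}, so it goes in M[Q, t] for t ∈ {}; since λ ∈ FIRST, also for every t ∈ FOLLOW(Q) = {x}.
For Q → d e e T': FIRST(d e e T') = {d}, so it goes in M[Q, t] for t ∈ {d}.
None of these place a production in M[Q, y].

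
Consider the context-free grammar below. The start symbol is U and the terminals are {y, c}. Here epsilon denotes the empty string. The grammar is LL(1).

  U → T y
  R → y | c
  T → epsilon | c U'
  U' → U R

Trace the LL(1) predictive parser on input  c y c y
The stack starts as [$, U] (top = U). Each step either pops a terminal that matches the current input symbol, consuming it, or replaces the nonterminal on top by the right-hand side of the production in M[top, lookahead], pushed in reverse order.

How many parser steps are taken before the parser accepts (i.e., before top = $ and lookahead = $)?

step 1: stack=$ U  input=c y c y $  — expand U → T y
step 2: stack=$ y T  input=c y c y $  — expand T → c U'
step 3: stack=$ y U' c  input=c y c y $  — match c
step 4: stack=$ y U'  input=y c y $  — expand U' → U R
step 5: stack=$ y R U  input=y c y $  — expand U → T y
step 6: stack=$ y R y T  input=y c y $  — expand T → epsilon
step 7: stack=$ y R y  input=y c y $  — match y
step 8: stack=$ y R  input=c y $  — expand R → c
step 9: stack=$ y c  input=c y $  — match c
step 10: stack=$ y  input=y $  — match y
Accept reached after 10 steps.

10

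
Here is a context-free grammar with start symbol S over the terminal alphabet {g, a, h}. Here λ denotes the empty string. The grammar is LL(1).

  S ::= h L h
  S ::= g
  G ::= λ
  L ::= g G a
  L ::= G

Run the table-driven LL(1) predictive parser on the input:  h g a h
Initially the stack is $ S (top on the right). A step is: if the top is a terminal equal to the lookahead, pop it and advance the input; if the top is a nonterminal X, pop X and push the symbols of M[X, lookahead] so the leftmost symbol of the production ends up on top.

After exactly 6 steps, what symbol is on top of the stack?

h

     Stack      Input      Action
  1  $ S        h g a h $  expand S ::= h L h
  2  $ h L h    h g a h $  match h
  3  $ h L      g a h $    expand L ::= g G a
  4  $ h a G g  g a h $    match g
  5  $ h a G    a h $      expand G ::= λ
  6  $ h a      a h $      match a
Stack after step 6: $ h (top = h).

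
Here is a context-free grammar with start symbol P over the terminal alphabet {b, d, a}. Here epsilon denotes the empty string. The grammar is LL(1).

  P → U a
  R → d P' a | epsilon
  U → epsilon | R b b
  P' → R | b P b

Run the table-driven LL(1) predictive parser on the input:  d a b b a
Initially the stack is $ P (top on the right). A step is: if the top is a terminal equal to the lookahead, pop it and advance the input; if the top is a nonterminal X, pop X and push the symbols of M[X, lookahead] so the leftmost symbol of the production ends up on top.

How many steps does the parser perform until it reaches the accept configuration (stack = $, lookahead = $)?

10

      Stack           Input        Action
   1  $ P             d a b b a $  expand P → U a
   2  $ a U           d a b b a $  expand U → R b b
   3  $ a b b R       d a b b a $  expand R → d P' a
   4  $ a b b a P' d  d a b b a $  match d
   5  $ a b b a P'    a b b a $    expand P' → R
   6  $ a b b a R     a b b a $    expand R → epsilon
   7  $ a b b a       a b b a $    match a
   8  $ a b b         b b a $      match b
   9  $ a b           b a $        match b
  10  $ a             a $          match a
Accept reached after 10 steps.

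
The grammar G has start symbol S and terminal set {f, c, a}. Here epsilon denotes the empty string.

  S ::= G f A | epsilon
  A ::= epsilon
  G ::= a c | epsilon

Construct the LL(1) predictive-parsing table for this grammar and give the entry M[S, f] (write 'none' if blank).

S ::= G f A

FIRST(A): from A::=epsilon we get {epsilon}. So FIRST(A) = {epsilon}.
FIRST(G): from G::=a c we get {a}; from G::=epsilon we get {epsilon}. So FIRST(G) = {epsilon, a}.
FIRST(S): from S::=G f A we get {a, f}; from S::=epsilon we get {epsilon}. So FIRST(S) = {epsilon, a, f}.
FOLLOW(S) includes $ since S is the start symbol.
FOLLOW(S): S appears on no right-hand side. Thus FOLLOW(S) = {$}.
For S ::= G f A: FIRST(G f A) = {a, f}, so it goes in M[S, t] for t ∈ {a, f}.
For S ::= epsilon: FIRST(epsilon) = {epsilon}, so it goes in M[S, t] for t ∈ {}; since epsilon ∈ FIRST, also for every t ∈ FOLLOW(S) = {$}.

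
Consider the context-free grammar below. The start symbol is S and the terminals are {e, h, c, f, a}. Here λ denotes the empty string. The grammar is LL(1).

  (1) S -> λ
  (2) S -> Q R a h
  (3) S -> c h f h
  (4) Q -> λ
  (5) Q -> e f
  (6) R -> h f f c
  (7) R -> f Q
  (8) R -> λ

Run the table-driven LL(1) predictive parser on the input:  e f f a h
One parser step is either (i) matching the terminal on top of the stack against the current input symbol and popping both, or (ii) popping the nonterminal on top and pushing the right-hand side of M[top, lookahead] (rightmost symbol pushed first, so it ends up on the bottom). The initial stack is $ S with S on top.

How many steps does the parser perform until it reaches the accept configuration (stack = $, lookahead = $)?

     Stack        Input        Action
  1  $ S          e f f a h $  expand S -> Q R a h
  2  $ h a R Q    e f f a h $  expand Q -> e f
  3  $ h a R f e  e f f a h $  match e
  4  $ h a R f    f f a h $    match f
  5  $ h a R      f a h $      expand R -> f Q
  6  $ h a Q f    f a h $      match f
  7  $ h a Q      a h $        expand Q -> λ
  8  $ h a        a h $        match a
  9  $ h          h $          match h
Accept reached after 9 steps.

9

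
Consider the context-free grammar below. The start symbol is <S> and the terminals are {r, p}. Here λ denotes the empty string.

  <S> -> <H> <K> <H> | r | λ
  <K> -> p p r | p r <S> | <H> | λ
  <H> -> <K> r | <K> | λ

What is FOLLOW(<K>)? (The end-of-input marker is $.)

{$, p, r}

FIRST(<S>): from <S>-><H> <K> <H> we get {λ, p, r}; from <S>->r we get {r}; from <S>->λ we get {λ}. So FIRST(<S>) = {λ, p, r}.
FIRST(<K>): from <K>->p p r we get {p}; from <K>->p r <S> we get {p}; from <K>-><H> we get {λ, p, r}; from <K>->λ we get {λ}. So FIRST(<K>) = {λ, p, r}.
FIRST(<H>): from <H>-><K> r we get {p, r}; from <H>-><K> we get {λ, p, r}; from <H>->λ we get {λ}. So FIRST(<H>) = {λ, p, r}.
FOLLOW(<S>) includes $ since <S> is the start symbol.
FOLLOW(<S>): in <K>->p r <S>, the suffix after <S> is empty, so FOLLOW(<S>) ⊇ FOLLOW(<K>) = {$, p, r}. Thus FOLLOW(<S>) = {$, p, r}.
FOLLOW(<K>): in <S>-><H> <K> <H>, <K> is followed by <H> with FIRST {λ, p, r}; in <S>-><H> <K> <H>, the suffix after <K> is nullable, so FOLLOW(<K>) ⊇ FOLLOW(<S>) = {$, p, r}; in <H>-><K> r, <K> is followed by r with FIRST {r}; in <H>-><K>, the suffix after <K> is empty, so FOLLOW(<K>) ⊇ FOLLOW(<H>) = {$, p, r}. Thus FOLLOW(<K>) = {$, p, r}.
FOLLOW(<H>): in <S>-><H> <K> <H> (occurrence 1), <H> is followed by <K> <H> with FIRST {λ, p, r}; in <S>-><H> <K> <H> (occurrence 1), the suffix after <H> is nullable, so FOLLOW(<H>) ⊇ FOLLOW(<S>) = {$, p, r}; in <S>-><H> <K> <H> (occurrence 2), the suffix after <H> is empty, so FOLLOW(<H>) ⊇ FOLLOW(<S>) = {$, p, r}; in <K>-><H>, the suffix after <H> is empty, so FOLLOW(<H>) ⊇ FOLLOW(<K>) = {$, p, r}. Thus FOLLOW(<H>) = {$, p, r}.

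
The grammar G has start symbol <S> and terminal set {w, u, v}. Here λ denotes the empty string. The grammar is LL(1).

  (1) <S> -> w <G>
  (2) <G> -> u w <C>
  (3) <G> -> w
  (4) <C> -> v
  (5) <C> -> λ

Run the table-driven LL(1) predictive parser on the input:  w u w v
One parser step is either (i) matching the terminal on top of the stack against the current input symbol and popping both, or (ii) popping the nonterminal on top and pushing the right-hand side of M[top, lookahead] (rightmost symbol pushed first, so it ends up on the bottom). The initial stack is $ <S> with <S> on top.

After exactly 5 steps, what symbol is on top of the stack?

step 1: stack=$ <S>  input=w u w v $  — expand <S> -> w <G>
step 2: stack=$ <G> w  input=w u w v $  — match w
step 3: stack=$ <G>  input=u w v $  — expand <G> -> u w <C>
step 4: stack=$ <C> w u  input=u w v $  — match u
step 5: stack=$ <C> w  input=w v $  — match w
Stack after step 5: $ <C> (top = <C>).

<C>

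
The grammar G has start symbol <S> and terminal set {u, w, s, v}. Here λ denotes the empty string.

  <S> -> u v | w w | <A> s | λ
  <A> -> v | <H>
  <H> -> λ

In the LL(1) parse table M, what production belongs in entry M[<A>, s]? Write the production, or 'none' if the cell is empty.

<A> -> <H>

FIRST(<H>) = {λ}
FIRST(<A>) = {λ, v}  (via <H>)
FIRST(<S>) = {λ, s, u, v, w}  (via <A> s)
FOLLOW(<S>) includes $ since <S> is the start symbol.
FOLLOW(<A>): in <S>-><A> s, <A> is followed by s with FIRST {s}. Thus FOLLOW(<A>) = {s}.
For <A> -> v: FIRST(v) = {v}, so it goes in M[<A>, t] for t ∈ {v}.
For <A> -> <H>: FIRST(<H>) = {λ}, so it goes in M[<A>, t] for t ∈ {}; since λ ∈ FIRST, also for every t ∈ FOLLOW(<A>) = {s}.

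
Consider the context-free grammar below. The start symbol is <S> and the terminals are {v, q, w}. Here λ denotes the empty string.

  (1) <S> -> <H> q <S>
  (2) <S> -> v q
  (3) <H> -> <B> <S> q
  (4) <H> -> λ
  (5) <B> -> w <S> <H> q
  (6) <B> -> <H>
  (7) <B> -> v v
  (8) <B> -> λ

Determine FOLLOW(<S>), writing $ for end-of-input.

FIRST(<S>) = {q, v, w}  (via <H> q <S>)
FIRST(<H>) = {λ, q, v, w}  (via <B> <S> q)
FIRST(<B>) = {λ, q, v, w}  (via <H>)
FOLLOW(<S>) includes $ since <S> is the start symbol.
FOLLOW(<S>): in <S>-><H> q <S>, the suffix after <S> is empty (adds nothing new); in <H>-><B> <S> q, <S> is followed by q with FIRST {q}; in <B>->w <S> <H> q, <S> is followed by <H> q with FIRST {q, v, w}. Thus FOLLOW(<S>) = {$, q, v, w}.
FOLLOW(<B>): in <H>-><B> <S> q, <B> is followed by <S> q with FIRST {q, v, w}. Thus FOLLOW(<B>) = {q, v, w}.
FOLLOW(<H>): in <S>-><H> q <S>, <H> is followed by q <S> with FIRST {q}; in <B>->w <S> <H> q, <H> is followed by q with FIRST {q}; in <B>-><H>, the suffix after <H> is empty, so FOLLOW(<H>) ⊇ FOLLOW(<B>) = {q, v, w}. Thus FOLLOW(<H>) = {q, v, w}.

{$, q, v, w}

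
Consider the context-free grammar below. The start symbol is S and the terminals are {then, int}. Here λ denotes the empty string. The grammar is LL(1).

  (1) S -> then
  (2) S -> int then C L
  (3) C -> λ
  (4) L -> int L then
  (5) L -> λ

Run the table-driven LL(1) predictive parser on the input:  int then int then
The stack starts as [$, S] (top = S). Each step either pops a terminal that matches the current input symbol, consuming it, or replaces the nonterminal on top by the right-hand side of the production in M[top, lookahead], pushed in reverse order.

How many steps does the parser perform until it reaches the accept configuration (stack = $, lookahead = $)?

     Stack           Input                Action
  1  $ S             int then int then $  expand S -> int then C L
  2  $ L C then int  int then int then $  match int
  3  $ L C then      then int then $      match then
  4  $ L C           int then $           expand C -> λ
  5  $ L             int then $           expand L -> int L then
  6  $ then L int    int then $           match int
  7  $ then L        then $               expand L -> λ
  8  $ then          then $               match then
Accept reached after 8 steps.

8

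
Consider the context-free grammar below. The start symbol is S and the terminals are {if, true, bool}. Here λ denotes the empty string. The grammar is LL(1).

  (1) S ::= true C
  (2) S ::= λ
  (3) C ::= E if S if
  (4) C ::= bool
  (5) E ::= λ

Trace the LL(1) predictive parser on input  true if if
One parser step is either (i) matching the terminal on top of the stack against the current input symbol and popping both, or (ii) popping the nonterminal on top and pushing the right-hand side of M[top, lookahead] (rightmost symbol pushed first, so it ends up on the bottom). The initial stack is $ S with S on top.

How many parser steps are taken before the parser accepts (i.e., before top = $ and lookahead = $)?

     Stack        Input         Action
  1  $ S          true if if $  expand S ::= true C
  2  $ C true     true if if $  match true
  3  $ C          if if $       expand C ::= E if S if
  4  $ if S if E  if if $       expand E ::= λ
  5  $ if S if    if if $       match if
  6  $ if S       if $          expand S ::= λ
  7  $ if         if $          match if
Accept reached after 7 steps.

7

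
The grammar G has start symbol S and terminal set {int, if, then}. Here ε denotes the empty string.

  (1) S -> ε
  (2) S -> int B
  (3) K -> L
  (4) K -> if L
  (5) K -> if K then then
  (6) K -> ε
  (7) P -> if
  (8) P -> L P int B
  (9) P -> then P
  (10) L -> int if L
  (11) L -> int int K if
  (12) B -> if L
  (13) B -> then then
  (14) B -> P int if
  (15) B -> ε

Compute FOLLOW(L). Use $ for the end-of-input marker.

{$, if, int, then}

FIRST(S) = {ε, int}
FIRST(L) = {int}
FIRST(K) = {ε, if, int}  (via L)
FIRST(P) = {if, int, then}  (via L P int B)
FIRST(B) = {ε, if, int, then}  (via P int if)
FOLLOW(S) includes $ since S is the start symbol.
FOLLOW(S): S appears on no right-hand side. Thus FOLLOW(S) = {$}.
FOLLOW(K): in K->if K then then, K is followed by then then with FIRST {then}; in L->int int K if, K is followed by if with FIRST {if}. Thus FOLLOW(K) = {if, then}.
FOLLOW(P): in P->L P int B, P is followed by int B with FIRST {int}; in P->then P, the suffix after P is empty (adds nothing new); in B->P int if, P is followed by int if with FIRST {int}. Thus FOLLOW(P) = {int}.
FOLLOW(B): in S->int B, the suffix after B is empty, so FOLLOW(B) ⊇ FOLLOW(S) = {$}; in P->L P int B, the suffix after B is empty, so FOLLOW(B) ⊇ FOLLOW(P) = {int}. Thus FOLLOW(B) = {$, int}.
FOLLOW(L): in K->L, the suffix after L is empty, so FOLLOW(L) ⊇ FOLLOW(K) = {if, then}; in K->if L, the suffix after L is empty, so FOLLOW(L) ⊇ FOLLOW(K) = {if, then}; in P->L P int B, L is followed by P int B with FIRST {if, int, then}; in L->int if L, the suffix after L is empty (adds nothing new); in B->if L, the suffix after L is empty, so FOLLOW(L) ⊇ FOLLOW(B) = {$, int}. Thus FOLLOW(L) = {$, if, int, then}.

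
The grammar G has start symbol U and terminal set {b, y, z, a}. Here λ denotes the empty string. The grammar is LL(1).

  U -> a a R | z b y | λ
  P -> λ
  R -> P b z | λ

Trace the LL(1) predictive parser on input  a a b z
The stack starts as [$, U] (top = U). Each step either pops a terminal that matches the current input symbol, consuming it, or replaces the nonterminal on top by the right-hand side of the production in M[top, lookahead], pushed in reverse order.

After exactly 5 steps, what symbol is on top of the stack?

step 1: stack=$ U  input=a a b z $  — expand U -> a a R
step 2: stack=$ R a a  input=a a b z $  — match a
step 3: stack=$ R a  input=a b z $  — match a
step 4: stack=$ R  input=b z $  — expand R -> P b z
step 5: stack=$ z b P  input=b z $  — expand P -> λ
Stack after step 5: $ z b (top = b).

b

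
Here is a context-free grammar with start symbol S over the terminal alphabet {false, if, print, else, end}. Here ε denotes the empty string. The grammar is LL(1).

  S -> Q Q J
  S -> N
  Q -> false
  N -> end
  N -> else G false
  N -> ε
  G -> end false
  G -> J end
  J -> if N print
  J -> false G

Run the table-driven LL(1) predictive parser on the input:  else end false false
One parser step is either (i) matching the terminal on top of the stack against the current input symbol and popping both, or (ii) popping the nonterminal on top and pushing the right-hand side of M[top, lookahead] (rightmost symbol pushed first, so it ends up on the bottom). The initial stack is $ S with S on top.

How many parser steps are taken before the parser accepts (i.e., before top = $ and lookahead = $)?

step 1: stack=$ S  input=else end false false $  — expand S -> N
step 2: stack=$ N  input=else end false false $  — expand N -> else G false
step 3: stack=$ false G else  input=else end false false $  — match else
step 4: stack=$ false G  input=end false false $  — expand G -> end false
step 5: stack=$ false false end  input=end false false $  — match end
step 6: stack=$ false false  input=false false $  — match false
step 7: stack=$ false  input=false $  — match false
Accept reached after 7 steps.

7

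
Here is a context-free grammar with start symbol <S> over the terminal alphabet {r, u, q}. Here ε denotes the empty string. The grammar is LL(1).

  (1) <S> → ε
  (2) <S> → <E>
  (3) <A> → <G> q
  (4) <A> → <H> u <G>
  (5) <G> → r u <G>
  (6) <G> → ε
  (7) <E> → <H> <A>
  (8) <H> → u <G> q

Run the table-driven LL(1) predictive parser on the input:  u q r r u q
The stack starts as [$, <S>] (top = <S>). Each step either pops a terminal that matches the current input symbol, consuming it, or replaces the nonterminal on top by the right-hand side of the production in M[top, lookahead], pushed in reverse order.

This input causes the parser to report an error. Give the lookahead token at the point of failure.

      Stack          Input          Action
   1  $ <S>          u q r r u q $  expand <S> → <E>
   2  $ <E>          u q r r u q $  expand <E> → <H> <A>
   3  $ <A> <H>      u q r r u q $  expand <H> → u <G> q
   4  $ <A> q <G> u  u q r r u q $  match u
   5  $ <A> q <G>    q r r u q $    expand <G> → ε
   6  $ <A> q        q r r u q $    match q
   7  $ <A>          r r u q $      expand <A> → <G> q
   8  $ q <G>        r r u q $      expand <G> → r u <G>
   9  $ q <G> u r    r r u q $      match r
  10  $ q <G> u      r u q $        error: top is terminal u but lookahead is r

r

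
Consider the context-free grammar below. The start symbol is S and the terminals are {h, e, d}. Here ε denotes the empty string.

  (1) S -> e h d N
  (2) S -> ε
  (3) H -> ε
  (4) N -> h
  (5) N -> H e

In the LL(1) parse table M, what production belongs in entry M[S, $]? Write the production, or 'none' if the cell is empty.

S -> ε

FIRST(S) = {ε, e}
FIRST(H) = {ε}
FIRST(N) = {e, h}  (via H e)
FOLLOW(S) includes $ since S is the start symbol.
FOLLOW(S): S appears on no right-hand side. Thus FOLLOW(S) = {$}.
For S -> e h d N: FIRST(e h d N) = {e}, so it goes in M[S, t] for t ∈ {e}.
For S -> ε: FIRST(ε) = {ε}, so it goes in M[S, t] for t ∈ {}; since ε ∈ FIRST, also for every t ∈ FOLLOW(S) = {$}.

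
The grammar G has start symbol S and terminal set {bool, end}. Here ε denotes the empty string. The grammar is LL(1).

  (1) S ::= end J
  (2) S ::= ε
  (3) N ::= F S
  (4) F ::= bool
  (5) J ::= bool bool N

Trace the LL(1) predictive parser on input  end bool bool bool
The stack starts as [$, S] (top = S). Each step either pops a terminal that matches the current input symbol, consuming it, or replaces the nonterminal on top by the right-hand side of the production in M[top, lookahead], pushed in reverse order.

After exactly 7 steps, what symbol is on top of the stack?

bool

     Stack          Input                 Action
  1  $ S            end bool bool bool $  expand S ::= end J
  2  $ J end        end bool bool bool $  match end
  3  $ J            bool bool bool $      expand J ::= bool bool N
  4  $ N bool bool  bool bool bool $      match bool
  5  $ N bool       bool bool $           match bool
  6  $ N            bool $                expand N ::= F S
  7  $ S F          bool $                expand F ::= bool
Stack after step 7: $ S bool (top = bool).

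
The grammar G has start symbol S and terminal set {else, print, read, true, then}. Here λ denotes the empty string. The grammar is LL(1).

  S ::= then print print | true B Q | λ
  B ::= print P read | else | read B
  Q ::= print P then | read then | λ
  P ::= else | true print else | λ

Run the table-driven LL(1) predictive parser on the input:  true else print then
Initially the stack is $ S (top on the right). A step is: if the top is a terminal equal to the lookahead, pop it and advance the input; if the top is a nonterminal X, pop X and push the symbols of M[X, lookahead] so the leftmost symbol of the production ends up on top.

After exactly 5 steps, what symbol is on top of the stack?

print

step 1: stack=$ S  input=true else print then $  — expand S ::= true B Q
step 2: stack=$ Q B true  input=true else print then $  — match true
step 3: stack=$ Q B  input=else print then $  — expand B ::= else
step 4: stack=$ Q else  input=else print then $  — match else
step 5: stack=$ Q  input=print then $  — expand Q ::= print P then
Stack after step 5: $ then P print (top = print).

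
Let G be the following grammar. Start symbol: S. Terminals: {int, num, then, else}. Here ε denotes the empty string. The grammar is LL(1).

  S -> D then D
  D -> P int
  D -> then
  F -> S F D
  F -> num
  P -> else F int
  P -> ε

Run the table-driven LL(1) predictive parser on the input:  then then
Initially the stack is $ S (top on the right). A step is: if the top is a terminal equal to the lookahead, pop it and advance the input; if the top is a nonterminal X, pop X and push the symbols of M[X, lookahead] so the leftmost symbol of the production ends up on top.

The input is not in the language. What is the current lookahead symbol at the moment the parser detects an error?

$

step 1: stack=$ S  input=then then $  — expand S -> D then D
step 2: stack=$ D then D  input=then then $  — expand D -> then
step 3: stack=$ D then then  input=then then $  — match then
step 4: stack=$ D then  input=then $  — match then
step 5: stack=$ D  input=$  — error: M[D, $] is empty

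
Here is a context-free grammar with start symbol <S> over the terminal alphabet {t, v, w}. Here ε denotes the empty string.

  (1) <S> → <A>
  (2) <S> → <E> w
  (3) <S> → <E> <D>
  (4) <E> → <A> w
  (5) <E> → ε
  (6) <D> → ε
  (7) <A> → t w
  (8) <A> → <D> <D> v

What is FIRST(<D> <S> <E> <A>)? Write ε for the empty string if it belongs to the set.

FIRST(<D>): from <D>→ε we get {ε}. So FIRST(<D>) = {ε}.
FIRST(<A>): from <A>→t w we get {t}; from <A>→<D> <D> v we get {v}. So FIRST(<A>) = {t, v}.
FIRST(<E>): from <E>→<A> w we get {t, v}; from <E>→ε we get {ε}. So FIRST(<E>) = {ε, t, v}.
FIRST(<S>): from <S>→<A> we get {t, v}; from <S>→<E> w we get {t, v, w}; from <S>→<E> <D> we get {ε, t, v}. So FIRST(<S>) = {ε, t, v, w}.
FIRST(<D> <S> <E> <A>): take FIRST of each symbol in turn, carrying on past any symbol whose FIRST contains ε; result {t, v, w}.

{t, v, w}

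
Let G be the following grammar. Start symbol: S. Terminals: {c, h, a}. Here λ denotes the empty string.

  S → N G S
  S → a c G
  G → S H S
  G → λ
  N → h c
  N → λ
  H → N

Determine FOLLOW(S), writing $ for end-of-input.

{$, a, h}

FIRST(N) = {λ, h}
FIRST(H) = {λ, h}  (via N)
FIRST(S) = {a, h}  (via N G S)
FIRST(G) = {λ, a, h}  (via S H S)
FOLLOW(S) includes $ since S is the start symbol.
FOLLOW(H): in G→S H S, H is followed by S with FIRST {a, h}. Thus FOLLOW(H) = {a, h}.
FOLLOW(N): in S→N G S, N is followed by G S with FIRST {a, h}; in H→N, the suffix after N is empty, so FOLLOW(N) ⊇ FOLLOW(H) = {a, h}. Thus FOLLOW(N) = {a, h}.
FOLLOW(S): in S→N G S, the suffix after S is empty (adds nothing new); in G→S H S (occurrence 1), S is followed by H S with FIRST {a, h}; in G→S H S (occurrence 2), the suffix after S is empty, so FOLLOW(S) ⊇ FOLLOW(G) = {$, a, h}. Thus FOLLOW(S) = {$, a, h}.
FOLLOW(G): in S→N G S, G is followed by S with FIRST {a, h}; in S→a c G, the suffix after G is empty, so FOLLOW(G) ⊇ FOLLOW(S) = {$, a, h}. Thus FOLLOW(G) = {$, a, h}.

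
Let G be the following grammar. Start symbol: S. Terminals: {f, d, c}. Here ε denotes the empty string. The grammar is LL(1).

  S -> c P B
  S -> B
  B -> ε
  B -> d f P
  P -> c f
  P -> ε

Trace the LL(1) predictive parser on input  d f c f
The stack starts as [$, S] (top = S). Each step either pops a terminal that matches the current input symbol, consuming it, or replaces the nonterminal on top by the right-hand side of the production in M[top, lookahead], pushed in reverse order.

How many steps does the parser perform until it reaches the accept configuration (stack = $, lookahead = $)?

     Stack    Input      Action
  1  $ S      d f c f $  expand S -> B
  2  $ B      d f c f $  expand B -> d f P
  3  $ P f d  d f c f $  match d
  4  $ P f    f c f $    match f
  5  $ P      c f $      expand P -> c f
  6  $ f c    c f $      match c
  7  $ f      f $        match f
Accept reached after 7 steps.

7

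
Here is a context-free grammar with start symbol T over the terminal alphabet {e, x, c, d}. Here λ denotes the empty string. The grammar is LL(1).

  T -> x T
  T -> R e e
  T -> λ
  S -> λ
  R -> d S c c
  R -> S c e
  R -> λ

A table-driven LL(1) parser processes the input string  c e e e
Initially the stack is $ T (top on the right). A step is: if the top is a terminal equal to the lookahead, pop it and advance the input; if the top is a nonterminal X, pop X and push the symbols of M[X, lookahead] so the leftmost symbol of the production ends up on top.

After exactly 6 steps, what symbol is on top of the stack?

     Stack        Input      Action
  1  $ T          c e e e $  expand T -> R e e
  2  $ e e R      c e e e $  expand R -> S c e
  3  $ e e e c S  c e e e $  expand S -> λ
  4  $ e e e c    c e e e $  match c
  5  $ e e e      e e e $    match e
  6  $ e e        e e $      match e
Stack after step 6: $ e (top = e).

e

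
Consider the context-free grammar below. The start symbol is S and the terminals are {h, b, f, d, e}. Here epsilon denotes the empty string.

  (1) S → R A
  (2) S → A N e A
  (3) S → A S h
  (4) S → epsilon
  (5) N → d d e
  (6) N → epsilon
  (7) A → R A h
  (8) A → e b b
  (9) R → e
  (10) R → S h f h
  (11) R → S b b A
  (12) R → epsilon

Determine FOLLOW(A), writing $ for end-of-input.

FIRST(N): from N→d d e we get {d}; from N→epsilon we get {epsilon}. So FIRST(N) = {epsilon, d}.
FIRST(S): from S→R A we get {b, e, h}; from S→A N e A we get {b, e, h}; from S→A S h we get {b, e, h}; from S→epsilon we get {epsilon}. So FIRST(S) = {epsilon, b, e, h}.
FIRST(R): from R→e we get {e}; from R→S h f h we get {b, e, h}; from R→S b b A we get {b, e, h}; from R→epsilon we get {epsilon}. So FIRST(R) = {epsilon, b, e, h}.
FIRST(A): from A→R A h we get {b, e, h}; from A→e b b we get {e}. So FIRST(A) = {b, e, h}.
FOLLOW(S) includes $ since S is the start symbol.
FOLLOW(S): in S→A S h, S is followed by h with FIRST {h}; in R→S h f h, S is followed by h f h with FIRST {h}; in R→S b b A, S is followed by b b A with FIRST {b}. Thus FOLLOW(S) = {$, b, h}.
FOLLOW(N): in S→A N e A, N is followed by e A with FIRST {e}. Thus FOLLOW(N) = {e}.
FOLLOW(R): in S→R A, R is followed by A with FIRST {b, e, h}; in A→R A h, R is followed by A h with FIRST {b, e, h}. Thus FOLLOW(R) = {b, e, h}.
FOLLOW(A): in S→R A, the suffix after A is empty, so FOLLOW(A) ⊇ FOLLOW(S) = {$, b, h}; in S→A N e A (occurrence 1), A is followed by N e A with FIRST {d, e}; in S→A N e A (occurrence 2), the suffix after A is empty, so FOLLOW(A) ⊇ FOLLOW(S) = {$, b, h}; in S→A S h, A is followed by S h with FIRST {b, e, h}; in A→R A h, A is followed by h with FIRST {h}; in R→S b b A, the suffix after A is empty, so FOLLOW(A) ⊇ FOLLOW(R) = {b, e, h}. Thus FOLLOW(A) = {$, b, d, e, h}.

{$, b, d, e, h}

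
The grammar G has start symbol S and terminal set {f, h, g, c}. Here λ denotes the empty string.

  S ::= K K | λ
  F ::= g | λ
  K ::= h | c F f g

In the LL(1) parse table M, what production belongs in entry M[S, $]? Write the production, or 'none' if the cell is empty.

S ::= λ

FIRST(F) = {λ, g}
FIRST(K) = {c, h}
FIRST(S) = {λ, c, h}  (via K K)
FOLLOW(S) includes $ since S is the start symbol.
FOLLOW(S): S appears on no right-hand side. Thus FOLLOW(S) = {$}.
For S ::= K K: FIRST(K K) = {c, h}, so it goes in M[S, t] for t ∈ {c, h}.
For S ::= λ: FIRST(λ) = {λ}, so it goes in M[S, t] for t ∈ {}; since λ ∈ FIRST, also for every t ∈ FOLLOW(S) = {$}.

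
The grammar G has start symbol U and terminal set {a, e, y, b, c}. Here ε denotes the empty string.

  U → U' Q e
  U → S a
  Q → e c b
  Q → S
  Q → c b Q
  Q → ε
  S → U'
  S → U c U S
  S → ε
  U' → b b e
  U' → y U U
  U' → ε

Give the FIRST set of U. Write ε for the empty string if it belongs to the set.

{a, b, c, e, y}

FIRST(U'): from U'→b b e we get {b}; from U'→y U U we get {y}; from U'→ε we get {ε}. So FIRST(U') = {ε, b, y}.
FIRST(U): from U→U' Q e we get {a, b, c, e, y}; from U→S a we get {a, b, c, e, y}. So FIRST(U) = {a, b, c, e, y}.
FIRST(S): from S→U' we get {ε, b, y}; from S→U c U S we get {a, b, c, e, y}; from S→ε we get {ε}. So FIRST(S) = {ε, a, b, c, e, y}.
FIRST(Q): from Q→e c b we get {e}; from Q→S we get {ε, a, b, c, e, y}; from Q→c b Q we get {c}; from Q→ε we get {ε}. So FIRST(Q) = {ε, a, b, c, e, y}.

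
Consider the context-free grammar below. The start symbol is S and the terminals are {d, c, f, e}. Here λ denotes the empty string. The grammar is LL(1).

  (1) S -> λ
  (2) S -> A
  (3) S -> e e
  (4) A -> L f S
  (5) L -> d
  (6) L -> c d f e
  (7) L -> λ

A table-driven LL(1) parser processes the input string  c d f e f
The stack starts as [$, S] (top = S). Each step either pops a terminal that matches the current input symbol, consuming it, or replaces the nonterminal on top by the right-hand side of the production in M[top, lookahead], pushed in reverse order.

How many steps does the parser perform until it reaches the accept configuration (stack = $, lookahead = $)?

step 1: stack=$ S  input=c d f e f $  — expand S -> A
step 2: stack=$ A  input=c d f e f $  — expand A -> L f S
step 3: stack=$ S f L  input=c d f e f $  — expand L -> c d f e
step 4: stack=$ S f e f d c  input=c d f e f $  — match c
step 5: stack=$ S f e f d  input=d f e f $  — match d
step 6: stack=$ S f e f  input=f e f $  — match f
step 7: stack=$ S f e  input=e f $  — match e
step 8: stack=$ S f  input=f $  — match f
step 9: stack=$ S  input=$  — expand S -> λ
Accept reached after 9 steps.

9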